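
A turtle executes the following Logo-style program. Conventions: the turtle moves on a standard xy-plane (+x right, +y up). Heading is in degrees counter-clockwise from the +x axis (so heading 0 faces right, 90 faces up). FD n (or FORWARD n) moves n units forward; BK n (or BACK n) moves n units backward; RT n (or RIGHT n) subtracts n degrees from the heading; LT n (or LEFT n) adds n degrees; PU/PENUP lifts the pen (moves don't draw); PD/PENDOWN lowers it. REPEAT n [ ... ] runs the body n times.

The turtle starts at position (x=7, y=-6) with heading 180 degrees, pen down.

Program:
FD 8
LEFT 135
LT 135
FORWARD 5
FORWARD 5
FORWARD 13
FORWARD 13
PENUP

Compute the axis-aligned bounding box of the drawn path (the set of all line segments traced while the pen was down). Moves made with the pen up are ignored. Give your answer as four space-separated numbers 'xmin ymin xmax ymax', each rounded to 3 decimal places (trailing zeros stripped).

Answer: -1 -6 7 30

Derivation:
Executing turtle program step by step:
Start: pos=(7,-6), heading=180, pen down
FD 8: (7,-6) -> (-1,-6) [heading=180, draw]
LT 135: heading 180 -> 315
LT 135: heading 315 -> 90
FD 5: (-1,-6) -> (-1,-1) [heading=90, draw]
FD 5: (-1,-1) -> (-1,4) [heading=90, draw]
FD 13: (-1,4) -> (-1,17) [heading=90, draw]
FD 13: (-1,17) -> (-1,30) [heading=90, draw]
PU: pen up
Final: pos=(-1,30), heading=90, 5 segment(s) drawn

Segment endpoints: x in {-1, -1, -1, -1, -1, 7}, y in {-6, -6, -1, 4, 17, 30}
xmin=-1, ymin=-6, xmax=7, ymax=30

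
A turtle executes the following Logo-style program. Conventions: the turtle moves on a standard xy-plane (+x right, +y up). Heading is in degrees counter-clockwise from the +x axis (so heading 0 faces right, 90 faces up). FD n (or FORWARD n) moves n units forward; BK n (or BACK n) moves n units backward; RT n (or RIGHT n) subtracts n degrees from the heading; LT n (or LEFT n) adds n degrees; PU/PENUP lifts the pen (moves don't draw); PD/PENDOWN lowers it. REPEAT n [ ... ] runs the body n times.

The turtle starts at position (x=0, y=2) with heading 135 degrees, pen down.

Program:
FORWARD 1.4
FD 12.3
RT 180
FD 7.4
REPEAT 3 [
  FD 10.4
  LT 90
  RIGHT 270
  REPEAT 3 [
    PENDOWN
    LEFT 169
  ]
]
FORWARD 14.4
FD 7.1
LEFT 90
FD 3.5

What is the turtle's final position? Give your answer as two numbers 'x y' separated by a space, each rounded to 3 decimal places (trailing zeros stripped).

Executing turtle program step by step:
Start: pos=(0,2), heading=135, pen down
FD 1.4: (0,2) -> (-0.99,2.99) [heading=135, draw]
FD 12.3: (-0.99,2.99) -> (-9.687,11.687) [heading=135, draw]
RT 180: heading 135 -> 315
FD 7.4: (-9.687,11.687) -> (-4.455,6.455) [heading=315, draw]
REPEAT 3 [
  -- iteration 1/3 --
  FD 10.4: (-4.455,6.455) -> (2.899,-0.899) [heading=315, draw]
  LT 90: heading 315 -> 45
  RT 270: heading 45 -> 135
  REPEAT 3 [
    -- iteration 1/3 --
    PD: pen down
    LT 169: heading 135 -> 304
    -- iteration 2/3 --
    PD: pen down
    LT 169: heading 304 -> 113
    -- iteration 3/3 --
    PD: pen down
    LT 169: heading 113 -> 282
  ]
  -- iteration 2/3 --
  FD 10.4: (2.899,-0.899) -> (5.061,-11.072) [heading=282, draw]
  LT 90: heading 282 -> 12
  RT 270: heading 12 -> 102
  REPEAT 3 [
    -- iteration 1/3 --
    PD: pen down
    LT 169: heading 102 -> 271
    -- iteration 2/3 --
    PD: pen down
    LT 169: heading 271 -> 80
    -- iteration 3/3 --
    PD: pen down
    LT 169: heading 80 -> 249
  ]
  -- iteration 3/3 --
  FD 10.4: (5.061,-11.072) -> (1.334,-20.781) [heading=249, draw]
  LT 90: heading 249 -> 339
  RT 270: heading 339 -> 69
  REPEAT 3 [
    -- iteration 1/3 --
    PD: pen down
    LT 169: heading 69 -> 238
    -- iteration 2/3 --
    PD: pen down
    LT 169: heading 238 -> 47
    -- iteration 3/3 --
    PD: pen down
    LT 169: heading 47 -> 216
  ]
]
FD 14.4: (1.334,-20.781) -> (-10.315,-29.245) [heading=216, draw]
FD 7.1: (-10.315,-29.245) -> (-16.059,-33.418) [heading=216, draw]
LT 90: heading 216 -> 306
FD 3.5: (-16.059,-33.418) -> (-14.002,-36.25) [heading=306, draw]
Final: pos=(-14.002,-36.25), heading=306, 9 segment(s) drawn

Answer: -14.002 -36.25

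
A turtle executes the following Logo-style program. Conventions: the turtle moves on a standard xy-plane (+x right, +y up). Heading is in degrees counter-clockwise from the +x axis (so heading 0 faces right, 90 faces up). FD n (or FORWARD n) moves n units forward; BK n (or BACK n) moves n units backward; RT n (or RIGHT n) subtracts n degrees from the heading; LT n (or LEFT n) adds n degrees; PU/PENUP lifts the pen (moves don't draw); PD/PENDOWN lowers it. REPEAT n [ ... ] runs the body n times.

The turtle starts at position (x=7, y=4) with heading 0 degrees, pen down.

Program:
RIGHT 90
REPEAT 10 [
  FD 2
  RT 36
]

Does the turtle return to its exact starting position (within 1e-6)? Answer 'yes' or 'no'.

Executing turtle program step by step:
Start: pos=(7,4), heading=0, pen down
RT 90: heading 0 -> 270
REPEAT 10 [
  -- iteration 1/10 --
  FD 2: (7,4) -> (7,2) [heading=270, draw]
  RT 36: heading 270 -> 234
  -- iteration 2/10 --
  FD 2: (7,2) -> (5.824,0.382) [heading=234, draw]
  RT 36: heading 234 -> 198
  -- iteration 3/10 --
  FD 2: (5.824,0.382) -> (3.922,-0.236) [heading=198, draw]
  RT 36: heading 198 -> 162
  -- iteration 4/10 --
  FD 2: (3.922,-0.236) -> (2.02,0.382) [heading=162, draw]
  RT 36: heading 162 -> 126
  -- iteration 5/10 --
  FD 2: (2.02,0.382) -> (0.845,2) [heading=126, draw]
  RT 36: heading 126 -> 90
  -- iteration 6/10 --
  FD 2: (0.845,2) -> (0.845,4) [heading=90, draw]
  RT 36: heading 90 -> 54
  -- iteration 7/10 --
  FD 2: (0.845,4) -> (2.02,5.618) [heading=54, draw]
  RT 36: heading 54 -> 18
  -- iteration 8/10 --
  FD 2: (2.02,5.618) -> (3.922,6.236) [heading=18, draw]
  RT 36: heading 18 -> 342
  -- iteration 9/10 --
  FD 2: (3.922,6.236) -> (5.824,5.618) [heading=342, draw]
  RT 36: heading 342 -> 306
  -- iteration 10/10 --
  FD 2: (5.824,5.618) -> (7,4) [heading=306, draw]
  RT 36: heading 306 -> 270
]
Final: pos=(7,4), heading=270, 10 segment(s) drawn

Start position: (7, 4)
Final position: (7, 4)
Distance = 0; < 1e-6 -> CLOSED

Answer: yes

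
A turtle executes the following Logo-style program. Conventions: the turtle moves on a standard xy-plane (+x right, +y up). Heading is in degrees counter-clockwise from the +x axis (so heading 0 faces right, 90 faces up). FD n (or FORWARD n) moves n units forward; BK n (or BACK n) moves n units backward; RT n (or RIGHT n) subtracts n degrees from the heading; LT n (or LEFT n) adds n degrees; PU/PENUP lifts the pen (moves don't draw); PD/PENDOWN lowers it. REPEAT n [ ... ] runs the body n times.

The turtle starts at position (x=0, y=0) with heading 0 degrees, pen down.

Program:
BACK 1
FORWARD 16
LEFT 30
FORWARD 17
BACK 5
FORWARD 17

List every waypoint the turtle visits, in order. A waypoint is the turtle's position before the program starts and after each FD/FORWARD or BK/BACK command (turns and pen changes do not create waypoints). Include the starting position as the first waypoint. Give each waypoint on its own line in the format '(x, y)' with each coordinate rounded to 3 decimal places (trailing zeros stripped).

Executing turtle program step by step:
Start: pos=(0,0), heading=0, pen down
BK 1: (0,0) -> (-1,0) [heading=0, draw]
FD 16: (-1,0) -> (15,0) [heading=0, draw]
LT 30: heading 0 -> 30
FD 17: (15,0) -> (29.722,8.5) [heading=30, draw]
BK 5: (29.722,8.5) -> (25.392,6) [heading=30, draw]
FD 17: (25.392,6) -> (40.115,14.5) [heading=30, draw]
Final: pos=(40.115,14.5), heading=30, 5 segment(s) drawn
Waypoints (6 total):
(0, 0)
(-1, 0)
(15, 0)
(29.722, 8.5)
(25.392, 6)
(40.115, 14.5)

Answer: (0, 0)
(-1, 0)
(15, 0)
(29.722, 8.5)
(25.392, 6)
(40.115, 14.5)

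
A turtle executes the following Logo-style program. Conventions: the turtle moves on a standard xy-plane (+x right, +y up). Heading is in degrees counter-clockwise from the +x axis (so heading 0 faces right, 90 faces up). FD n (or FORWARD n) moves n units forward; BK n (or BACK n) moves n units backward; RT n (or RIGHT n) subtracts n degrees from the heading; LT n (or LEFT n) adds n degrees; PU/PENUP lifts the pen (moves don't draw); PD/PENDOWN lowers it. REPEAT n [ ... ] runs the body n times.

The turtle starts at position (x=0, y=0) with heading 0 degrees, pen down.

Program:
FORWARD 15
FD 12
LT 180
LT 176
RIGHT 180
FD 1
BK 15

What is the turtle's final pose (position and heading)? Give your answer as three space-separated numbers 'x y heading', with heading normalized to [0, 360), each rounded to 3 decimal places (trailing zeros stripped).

Answer: 40.966 -0.977 176

Derivation:
Executing turtle program step by step:
Start: pos=(0,0), heading=0, pen down
FD 15: (0,0) -> (15,0) [heading=0, draw]
FD 12: (15,0) -> (27,0) [heading=0, draw]
LT 180: heading 0 -> 180
LT 176: heading 180 -> 356
RT 180: heading 356 -> 176
FD 1: (27,0) -> (26.002,0.07) [heading=176, draw]
BK 15: (26.002,0.07) -> (40.966,-0.977) [heading=176, draw]
Final: pos=(40.966,-0.977), heading=176, 4 segment(s) drawn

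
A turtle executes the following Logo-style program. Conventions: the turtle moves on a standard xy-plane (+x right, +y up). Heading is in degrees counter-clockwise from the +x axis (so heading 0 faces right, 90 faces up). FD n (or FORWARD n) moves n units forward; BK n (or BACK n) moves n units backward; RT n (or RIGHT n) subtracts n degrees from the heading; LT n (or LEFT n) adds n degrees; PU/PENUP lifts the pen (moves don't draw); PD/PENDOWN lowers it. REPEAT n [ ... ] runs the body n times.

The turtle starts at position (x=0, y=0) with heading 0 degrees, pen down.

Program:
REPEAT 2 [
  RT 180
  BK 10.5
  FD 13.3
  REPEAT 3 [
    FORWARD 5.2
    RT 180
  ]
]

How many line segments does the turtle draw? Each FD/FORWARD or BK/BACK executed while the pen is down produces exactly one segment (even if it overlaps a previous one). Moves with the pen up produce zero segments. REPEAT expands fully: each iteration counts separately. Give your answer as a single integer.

Answer: 10

Derivation:
Executing turtle program step by step:
Start: pos=(0,0), heading=0, pen down
REPEAT 2 [
  -- iteration 1/2 --
  RT 180: heading 0 -> 180
  BK 10.5: (0,0) -> (10.5,0) [heading=180, draw]
  FD 13.3: (10.5,0) -> (-2.8,0) [heading=180, draw]
  REPEAT 3 [
    -- iteration 1/3 --
    FD 5.2: (-2.8,0) -> (-8,0) [heading=180, draw]
    RT 180: heading 180 -> 0
    -- iteration 2/3 --
    FD 5.2: (-8,0) -> (-2.8,0) [heading=0, draw]
    RT 180: heading 0 -> 180
    -- iteration 3/3 --
    FD 5.2: (-2.8,0) -> (-8,0) [heading=180, draw]
    RT 180: heading 180 -> 0
  ]
  -- iteration 2/2 --
  RT 180: heading 0 -> 180
  BK 10.5: (-8,0) -> (2.5,0) [heading=180, draw]
  FD 13.3: (2.5,0) -> (-10.8,0) [heading=180, draw]
  REPEAT 3 [
    -- iteration 1/3 --
    FD 5.2: (-10.8,0) -> (-16,0) [heading=180, draw]
    RT 180: heading 180 -> 0
    -- iteration 2/3 --
    FD 5.2: (-16,0) -> (-10.8,0) [heading=0, draw]
    RT 180: heading 0 -> 180
    -- iteration 3/3 --
    FD 5.2: (-10.8,0) -> (-16,0) [heading=180, draw]
    RT 180: heading 180 -> 0
  ]
]
Final: pos=(-16,0), heading=0, 10 segment(s) drawn
Segments drawn: 10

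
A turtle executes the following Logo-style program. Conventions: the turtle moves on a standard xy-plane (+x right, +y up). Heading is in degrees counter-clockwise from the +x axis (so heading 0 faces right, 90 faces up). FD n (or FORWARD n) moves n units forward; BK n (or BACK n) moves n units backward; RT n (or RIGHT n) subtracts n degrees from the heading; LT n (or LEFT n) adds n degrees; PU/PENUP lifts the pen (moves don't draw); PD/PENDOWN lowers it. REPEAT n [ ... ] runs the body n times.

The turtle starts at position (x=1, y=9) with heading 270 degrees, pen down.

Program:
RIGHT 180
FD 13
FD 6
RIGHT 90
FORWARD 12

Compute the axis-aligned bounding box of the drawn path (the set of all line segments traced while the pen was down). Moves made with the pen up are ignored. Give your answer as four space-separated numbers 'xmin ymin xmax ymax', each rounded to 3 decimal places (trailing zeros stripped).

Executing turtle program step by step:
Start: pos=(1,9), heading=270, pen down
RT 180: heading 270 -> 90
FD 13: (1,9) -> (1,22) [heading=90, draw]
FD 6: (1,22) -> (1,28) [heading=90, draw]
RT 90: heading 90 -> 0
FD 12: (1,28) -> (13,28) [heading=0, draw]
Final: pos=(13,28), heading=0, 3 segment(s) drawn

Segment endpoints: x in {1, 1, 1, 13}, y in {9, 22, 28}
xmin=1, ymin=9, xmax=13, ymax=28

Answer: 1 9 13 28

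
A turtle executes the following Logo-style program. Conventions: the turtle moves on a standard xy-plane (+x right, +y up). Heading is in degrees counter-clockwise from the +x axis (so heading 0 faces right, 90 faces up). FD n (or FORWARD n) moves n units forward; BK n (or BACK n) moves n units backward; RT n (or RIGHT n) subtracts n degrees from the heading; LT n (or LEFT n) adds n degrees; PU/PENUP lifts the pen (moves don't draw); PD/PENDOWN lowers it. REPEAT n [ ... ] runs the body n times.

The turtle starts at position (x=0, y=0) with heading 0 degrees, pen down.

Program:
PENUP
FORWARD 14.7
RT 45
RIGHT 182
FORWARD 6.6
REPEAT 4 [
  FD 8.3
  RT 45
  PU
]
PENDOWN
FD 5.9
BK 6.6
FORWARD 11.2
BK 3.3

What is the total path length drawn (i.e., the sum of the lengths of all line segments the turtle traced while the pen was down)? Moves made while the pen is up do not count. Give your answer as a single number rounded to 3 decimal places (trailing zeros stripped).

Executing turtle program step by step:
Start: pos=(0,0), heading=0, pen down
PU: pen up
FD 14.7: (0,0) -> (14.7,0) [heading=0, move]
RT 45: heading 0 -> 315
RT 182: heading 315 -> 133
FD 6.6: (14.7,0) -> (10.199,4.827) [heading=133, move]
REPEAT 4 [
  -- iteration 1/4 --
  FD 8.3: (10.199,4.827) -> (4.538,10.897) [heading=133, move]
  RT 45: heading 133 -> 88
  PU: pen up
  -- iteration 2/4 --
  FD 8.3: (4.538,10.897) -> (4.828,19.192) [heading=88, move]
  RT 45: heading 88 -> 43
  PU: pen up
  -- iteration 3/4 --
  FD 8.3: (4.828,19.192) -> (10.898,24.853) [heading=43, move]
  RT 45: heading 43 -> 358
  PU: pen up
  -- iteration 4/4 --
  FD 8.3: (10.898,24.853) -> (19.193,24.563) [heading=358, move]
  RT 45: heading 358 -> 313
  PU: pen up
]
PD: pen down
FD 5.9: (19.193,24.563) -> (23.217,20.248) [heading=313, draw]
BK 6.6: (23.217,20.248) -> (18.716,25.075) [heading=313, draw]
FD 11.2: (18.716,25.075) -> (26.354,16.884) [heading=313, draw]
BK 3.3: (26.354,16.884) -> (24.103,19.297) [heading=313, draw]
Final: pos=(24.103,19.297), heading=313, 4 segment(s) drawn

Segment lengths:
  seg 1: (19.193,24.563) -> (23.217,20.248), length = 5.9
  seg 2: (23.217,20.248) -> (18.716,25.075), length = 6.6
  seg 3: (18.716,25.075) -> (26.354,16.884), length = 11.2
  seg 4: (26.354,16.884) -> (24.103,19.297), length = 3.3
Total = 27

Answer: 27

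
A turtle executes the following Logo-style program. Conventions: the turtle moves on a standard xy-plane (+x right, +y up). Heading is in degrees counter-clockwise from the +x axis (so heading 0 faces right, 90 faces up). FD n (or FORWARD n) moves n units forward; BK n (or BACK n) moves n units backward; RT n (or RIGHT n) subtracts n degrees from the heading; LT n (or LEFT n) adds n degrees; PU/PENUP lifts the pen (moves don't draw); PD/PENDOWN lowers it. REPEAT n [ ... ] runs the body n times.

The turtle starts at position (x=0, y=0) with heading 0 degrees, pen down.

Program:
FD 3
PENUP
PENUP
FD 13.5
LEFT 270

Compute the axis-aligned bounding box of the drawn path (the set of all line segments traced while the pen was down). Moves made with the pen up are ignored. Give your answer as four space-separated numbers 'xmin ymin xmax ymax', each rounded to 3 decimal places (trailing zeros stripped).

Answer: 0 0 3 0

Derivation:
Executing turtle program step by step:
Start: pos=(0,0), heading=0, pen down
FD 3: (0,0) -> (3,0) [heading=0, draw]
PU: pen up
PU: pen up
FD 13.5: (3,0) -> (16.5,0) [heading=0, move]
LT 270: heading 0 -> 270
Final: pos=(16.5,0), heading=270, 1 segment(s) drawn

Segment endpoints: x in {0, 3}, y in {0}
xmin=0, ymin=0, xmax=3, ymax=0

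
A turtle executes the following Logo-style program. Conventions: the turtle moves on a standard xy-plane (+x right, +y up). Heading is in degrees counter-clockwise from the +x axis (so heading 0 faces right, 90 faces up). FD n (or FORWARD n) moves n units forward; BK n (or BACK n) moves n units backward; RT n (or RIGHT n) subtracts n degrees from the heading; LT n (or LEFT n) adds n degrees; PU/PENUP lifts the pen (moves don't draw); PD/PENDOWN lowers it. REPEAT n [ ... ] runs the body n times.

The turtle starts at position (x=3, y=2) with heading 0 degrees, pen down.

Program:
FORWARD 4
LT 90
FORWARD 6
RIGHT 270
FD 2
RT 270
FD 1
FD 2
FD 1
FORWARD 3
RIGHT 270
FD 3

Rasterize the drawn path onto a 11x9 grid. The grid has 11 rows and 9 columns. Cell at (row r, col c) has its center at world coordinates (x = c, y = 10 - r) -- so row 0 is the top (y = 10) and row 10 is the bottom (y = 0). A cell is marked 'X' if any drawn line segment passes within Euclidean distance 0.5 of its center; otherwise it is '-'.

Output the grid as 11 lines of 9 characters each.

Answer: ---------
---------
-----XXX-
-----X-X-
-----X-X-
-----X-X-
-----X-X-
-----X-X-
---XXXXX-
-----XXXX
---------

Derivation:
Segment 0: (3,2) -> (7,2)
Segment 1: (7,2) -> (7,8)
Segment 2: (7,8) -> (5,8)
Segment 3: (5,8) -> (5,7)
Segment 4: (5,7) -> (5,5)
Segment 5: (5,5) -> (5,4)
Segment 6: (5,4) -> (5,1)
Segment 7: (5,1) -> (8,1)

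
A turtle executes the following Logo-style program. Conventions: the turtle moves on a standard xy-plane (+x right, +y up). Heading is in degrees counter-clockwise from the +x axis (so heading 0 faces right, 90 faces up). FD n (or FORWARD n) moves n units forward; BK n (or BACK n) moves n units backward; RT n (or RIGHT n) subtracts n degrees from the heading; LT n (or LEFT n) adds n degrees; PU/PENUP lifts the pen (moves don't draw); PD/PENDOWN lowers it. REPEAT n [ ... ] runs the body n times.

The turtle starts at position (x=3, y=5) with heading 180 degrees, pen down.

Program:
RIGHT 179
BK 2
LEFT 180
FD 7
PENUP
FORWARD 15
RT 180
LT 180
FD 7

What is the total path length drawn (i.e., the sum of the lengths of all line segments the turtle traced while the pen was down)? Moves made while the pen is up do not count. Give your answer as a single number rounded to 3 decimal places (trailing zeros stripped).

Executing turtle program step by step:
Start: pos=(3,5), heading=180, pen down
RT 179: heading 180 -> 1
BK 2: (3,5) -> (1,4.965) [heading=1, draw]
LT 180: heading 1 -> 181
FD 7: (1,4.965) -> (-5.999,4.843) [heading=181, draw]
PU: pen up
FD 15: (-5.999,4.843) -> (-20.996,4.581) [heading=181, move]
RT 180: heading 181 -> 1
LT 180: heading 1 -> 181
FD 7: (-20.996,4.581) -> (-27.995,4.459) [heading=181, move]
Final: pos=(-27.995,4.459), heading=181, 2 segment(s) drawn

Segment lengths:
  seg 1: (3,5) -> (1,4.965), length = 2
  seg 2: (1,4.965) -> (-5.999,4.843), length = 7
Total = 9

Answer: 9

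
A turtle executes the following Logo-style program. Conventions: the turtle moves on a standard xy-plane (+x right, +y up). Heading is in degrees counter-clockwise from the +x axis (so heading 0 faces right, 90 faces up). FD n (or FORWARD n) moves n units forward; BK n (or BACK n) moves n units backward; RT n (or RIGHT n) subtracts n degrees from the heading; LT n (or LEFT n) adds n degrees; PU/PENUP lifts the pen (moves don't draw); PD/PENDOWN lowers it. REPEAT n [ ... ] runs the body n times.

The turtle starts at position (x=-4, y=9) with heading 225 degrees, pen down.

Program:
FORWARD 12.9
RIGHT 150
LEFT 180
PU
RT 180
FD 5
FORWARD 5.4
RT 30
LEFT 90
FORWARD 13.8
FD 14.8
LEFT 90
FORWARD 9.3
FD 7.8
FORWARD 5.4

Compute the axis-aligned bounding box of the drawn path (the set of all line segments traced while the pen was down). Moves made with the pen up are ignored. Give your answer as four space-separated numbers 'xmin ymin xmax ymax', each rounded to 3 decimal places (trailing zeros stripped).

Answer: -13.122 -0.122 -4 9

Derivation:
Executing turtle program step by step:
Start: pos=(-4,9), heading=225, pen down
FD 12.9: (-4,9) -> (-13.122,-0.122) [heading=225, draw]
RT 150: heading 225 -> 75
LT 180: heading 75 -> 255
PU: pen up
RT 180: heading 255 -> 75
FD 5: (-13.122,-0.122) -> (-11.828,4.708) [heading=75, move]
FD 5.4: (-11.828,4.708) -> (-10.43,9.924) [heading=75, move]
RT 30: heading 75 -> 45
LT 90: heading 45 -> 135
FD 13.8: (-10.43,9.924) -> (-20.188,19.682) [heading=135, move]
FD 14.8: (-20.188,19.682) -> (-30.653,30.147) [heading=135, move]
LT 90: heading 135 -> 225
FD 9.3: (-30.653,30.147) -> (-37.229,23.571) [heading=225, move]
FD 7.8: (-37.229,23.571) -> (-42.745,18.056) [heading=225, move]
FD 5.4: (-42.745,18.056) -> (-46.563,14.237) [heading=225, move]
Final: pos=(-46.563,14.237), heading=225, 1 segment(s) drawn

Segment endpoints: x in {-13.122, -4}, y in {-0.122, 9}
xmin=-13.122, ymin=-0.122, xmax=-4, ymax=9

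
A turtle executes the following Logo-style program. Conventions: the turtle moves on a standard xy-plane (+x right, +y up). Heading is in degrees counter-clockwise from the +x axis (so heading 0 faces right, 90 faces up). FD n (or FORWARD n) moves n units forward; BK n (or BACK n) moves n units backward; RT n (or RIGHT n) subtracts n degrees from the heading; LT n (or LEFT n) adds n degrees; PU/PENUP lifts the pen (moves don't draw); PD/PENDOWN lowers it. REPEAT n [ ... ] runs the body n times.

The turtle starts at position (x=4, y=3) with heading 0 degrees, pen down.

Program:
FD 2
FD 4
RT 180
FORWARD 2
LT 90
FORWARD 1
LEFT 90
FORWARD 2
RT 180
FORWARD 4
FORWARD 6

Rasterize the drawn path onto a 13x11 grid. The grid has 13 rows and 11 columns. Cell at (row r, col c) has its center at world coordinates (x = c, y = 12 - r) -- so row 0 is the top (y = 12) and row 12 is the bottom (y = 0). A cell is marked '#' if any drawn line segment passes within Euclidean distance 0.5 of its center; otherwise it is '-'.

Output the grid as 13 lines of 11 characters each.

Segment 0: (4,3) -> (6,3)
Segment 1: (6,3) -> (10,3)
Segment 2: (10,3) -> (8,3)
Segment 3: (8,3) -> (8,2)
Segment 4: (8,2) -> (10,2)
Segment 5: (10,2) -> (6,2)
Segment 6: (6,2) -> (0,2)

Answer: -----------
-----------
-----------
-----------
-----------
-----------
-----------
-----------
-----------
----#######
###########
-----------
-----------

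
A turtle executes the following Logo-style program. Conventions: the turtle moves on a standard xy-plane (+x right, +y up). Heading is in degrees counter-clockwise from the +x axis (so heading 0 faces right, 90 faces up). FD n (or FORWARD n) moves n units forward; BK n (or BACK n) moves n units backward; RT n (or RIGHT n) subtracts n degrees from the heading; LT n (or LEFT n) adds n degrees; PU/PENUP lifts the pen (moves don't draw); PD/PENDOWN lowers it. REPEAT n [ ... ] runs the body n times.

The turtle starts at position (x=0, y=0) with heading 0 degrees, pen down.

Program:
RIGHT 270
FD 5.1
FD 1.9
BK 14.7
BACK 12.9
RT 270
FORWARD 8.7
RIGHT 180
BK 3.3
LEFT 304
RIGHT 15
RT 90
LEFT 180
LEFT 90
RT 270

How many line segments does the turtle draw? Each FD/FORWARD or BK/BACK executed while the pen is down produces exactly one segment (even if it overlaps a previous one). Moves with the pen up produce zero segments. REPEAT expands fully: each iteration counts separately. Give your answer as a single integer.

Executing turtle program step by step:
Start: pos=(0,0), heading=0, pen down
RT 270: heading 0 -> 90
FD 5.1: (0,0) -> (0,5.1) [heading=90, draw]
FD 1.9: (0,5.1) -> (0,7) [heading=90, draw]
BK 14.7: (0,7) -> (0,-7.7) [heading=90, draw]
BK 12.9: (0,-7.7) -> (0,-20.6) [heading=90, draw]
RT 270: heading 90 -> 180
FD 8.7: (0,-20.6) -> (-8.7,-20.6) [heading=180, draw]
RT 180: heading 180 -> 0
BK 3.3: (-8.7,-20.6) -> (-12,-20.6) [heading=0, draw]
LT 304: heading 0 -> 304
RT 15: heading 304 -> 289
RT 90: heading 289 -> 199
LT 180: heading 199 -> 19
LT 90: heading 19 -> 109
RT 270: heading 109 -> 199
Final: pos=(-12,-20.6), heading=199, 6 segment(s) drawn
Segments drawn: 6

Answer: 6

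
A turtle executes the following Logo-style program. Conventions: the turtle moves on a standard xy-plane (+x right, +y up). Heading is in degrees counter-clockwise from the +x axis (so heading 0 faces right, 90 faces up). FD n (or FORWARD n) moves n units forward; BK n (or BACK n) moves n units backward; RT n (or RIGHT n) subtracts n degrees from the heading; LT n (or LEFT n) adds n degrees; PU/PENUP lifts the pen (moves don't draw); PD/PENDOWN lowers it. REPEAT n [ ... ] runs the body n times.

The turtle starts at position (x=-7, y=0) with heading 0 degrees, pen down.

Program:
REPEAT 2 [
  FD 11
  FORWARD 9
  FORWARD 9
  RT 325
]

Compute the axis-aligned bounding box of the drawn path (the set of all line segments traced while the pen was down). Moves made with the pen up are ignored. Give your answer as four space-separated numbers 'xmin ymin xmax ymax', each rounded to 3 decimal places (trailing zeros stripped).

Answer: -7 0 45.755 16.634

Derivation:
Executing turtle program step by step:
Start: pos=(-7,0), heading=0, pen down
REPEAT 2 [
  -- iteration 1/2 --
  FD 11: (-7,0) -> (4,0) [heading=0, draw]
  FD 9: (4,0) -> (13,0) [heading=0, draw]
  FD 9: (13,0) -> (22,0) [heading=0, draw]
  RT 325: heading 0 -> 35
  -- iteration 2/2 --
  FD 11: (22,0) -> (31.011,6.309) [heading=35, draw]
  FD 9: (31.011,6.309) -> (38.383,11.472) [heading=35, draw]
  FD 9: (38.383,11.472) -> (45.755,16.634) [heading=35, draw]
  RT 325: heading 35 -> 70
]
Final: pos=(45.755,16.634), heading=70, 6 segment(s) drawn

Segment endpoints: x in {-7, 4, 13, 22, 31.011, 38.383, 45.755}, y in {0, 6.309, 11.472, 16.634}
xmin=-7, ymin=0, xmax=45.755, ymax=16.634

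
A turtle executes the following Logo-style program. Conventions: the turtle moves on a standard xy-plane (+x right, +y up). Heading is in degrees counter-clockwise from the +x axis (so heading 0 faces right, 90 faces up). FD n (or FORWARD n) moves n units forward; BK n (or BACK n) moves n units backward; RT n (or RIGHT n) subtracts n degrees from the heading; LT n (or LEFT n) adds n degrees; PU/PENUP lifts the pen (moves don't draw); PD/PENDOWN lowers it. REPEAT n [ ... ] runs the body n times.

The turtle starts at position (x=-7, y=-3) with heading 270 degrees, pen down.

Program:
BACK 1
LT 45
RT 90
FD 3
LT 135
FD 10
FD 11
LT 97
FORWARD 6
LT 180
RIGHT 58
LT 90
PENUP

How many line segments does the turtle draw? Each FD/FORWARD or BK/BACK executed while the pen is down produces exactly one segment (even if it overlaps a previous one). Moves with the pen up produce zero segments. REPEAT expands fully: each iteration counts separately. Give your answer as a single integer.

Answer: 5

Derivation:
Executing turtle program step by step:
Start: pos=(-7,-3), heading=270, pen down
BK 1: (-7,-3) -> (-7,-2) [heading=270, draw]
LT 45: heading 270 -> 315
RT 90: heading 315 -> 225
FD 3: (-7,-2) -> (-9.121,-4.121) [heading=225, draw]
LT 135: heading 225 -> 0
FD 10: (-9.121,-4.121) -> (0.879,-4.121) [heading=0, draw]
FD 11: (0.879,-4.121) -> (11.879,-4.121) [heading=0, draw]
LT 97: heading 0 -> 97
FD 6: (11.879,-4.121) -> (11.147,1.834) [heading=97, draw]
LT 180: heading 97 -> 277
RT 58: heading 277 -> 219
LT 90: heading 219 -> 309
PU: pen up
Final: pos=(11.147,1.834), heading=309, 5 segment(s) drawn
Segments drawn: 5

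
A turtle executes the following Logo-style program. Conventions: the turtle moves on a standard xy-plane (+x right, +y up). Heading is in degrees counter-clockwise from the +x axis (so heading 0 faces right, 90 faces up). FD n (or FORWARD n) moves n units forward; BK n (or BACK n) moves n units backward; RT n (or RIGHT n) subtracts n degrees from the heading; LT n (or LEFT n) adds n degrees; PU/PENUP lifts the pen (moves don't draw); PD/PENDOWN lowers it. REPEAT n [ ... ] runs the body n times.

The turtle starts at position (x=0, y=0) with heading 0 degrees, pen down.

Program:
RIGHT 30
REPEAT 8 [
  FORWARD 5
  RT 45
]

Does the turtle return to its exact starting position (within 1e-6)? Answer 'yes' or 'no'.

Executing turtle program step by step:
Start: pos=(0,0), heading=0, pen down
RT 30: heading 0 -> 330
REPEAT 8 [
  -- iteration 1/8 --
  FD 5: (0,0) -> (4.33,-2.5) [heading=330, draw]
  RT 45: heading 330 -> 285
  -- iteration 2/8 --
  FD 5: (4.33,-2.5) -> (5.624,-7.33) [heading=285, draw]
  RT 45: heading 285 -> 240
  -- iteration 3/8 --
  FD 5: (5.624,-7.33) -> (3.124,-11.66) [heading=240, draw]
  RT 45: heading 240 -> 195
  -- iteration 4/8 --
  FD 5: (3.124,-11.66) -> (-1.705,-12.954) [heading=195, draw]
  RT 45: heading 195 -> 150
  -- iteration 5/8 --
  FD 5: (-1.705,-12.954) -> (-6.036,-10.454) [heading=150, draw]
  RT 45: heading 150 -> 105
  -- iteration 6/8 --
  FD 5: (-6.036,-10.454) -> (-7.33,-5.624) [heading=105, draw]
  RT 45: heading 105 -> 60
  -- iteration 7/8 --
  FD 5: (-7.33,-5.624) -> (-4.83,-1.294) [heading=60, draw]
  RT 45: heading 60 -> 15
  -- iteration 8/8 --
  FD 5: (-4.83,-1.294) -> (0,0) [heading=15, draw]
  RT 45: heading 15 -> 330
]
Final: pos=(0,0), heading=330, 8 segment(s) drawn

Start position: (0, 0)
Final position: (0, 0)
Distance = 0; < 1e-6 -> CLOSED

Answer: yes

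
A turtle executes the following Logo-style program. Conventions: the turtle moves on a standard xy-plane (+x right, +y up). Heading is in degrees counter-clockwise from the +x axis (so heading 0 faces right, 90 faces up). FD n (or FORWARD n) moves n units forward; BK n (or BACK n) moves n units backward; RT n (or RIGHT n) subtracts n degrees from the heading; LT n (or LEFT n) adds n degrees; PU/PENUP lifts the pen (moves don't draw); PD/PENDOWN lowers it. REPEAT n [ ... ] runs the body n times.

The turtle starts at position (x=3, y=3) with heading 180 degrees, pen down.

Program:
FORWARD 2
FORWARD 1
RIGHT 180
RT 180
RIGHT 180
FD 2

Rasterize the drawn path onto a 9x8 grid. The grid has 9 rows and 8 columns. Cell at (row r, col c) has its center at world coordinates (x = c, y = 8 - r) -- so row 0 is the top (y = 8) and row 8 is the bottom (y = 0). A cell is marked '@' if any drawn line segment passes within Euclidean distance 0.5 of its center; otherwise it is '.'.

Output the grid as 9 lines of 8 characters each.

Answer: ........
........
........
........
........
@@@@....
........
........
........

Derivation:
Segment 0: (3,3) -> (1,3)
Segment 1: (1,3) -> (0,3)
Segment 2: (0,3) -> (2,3)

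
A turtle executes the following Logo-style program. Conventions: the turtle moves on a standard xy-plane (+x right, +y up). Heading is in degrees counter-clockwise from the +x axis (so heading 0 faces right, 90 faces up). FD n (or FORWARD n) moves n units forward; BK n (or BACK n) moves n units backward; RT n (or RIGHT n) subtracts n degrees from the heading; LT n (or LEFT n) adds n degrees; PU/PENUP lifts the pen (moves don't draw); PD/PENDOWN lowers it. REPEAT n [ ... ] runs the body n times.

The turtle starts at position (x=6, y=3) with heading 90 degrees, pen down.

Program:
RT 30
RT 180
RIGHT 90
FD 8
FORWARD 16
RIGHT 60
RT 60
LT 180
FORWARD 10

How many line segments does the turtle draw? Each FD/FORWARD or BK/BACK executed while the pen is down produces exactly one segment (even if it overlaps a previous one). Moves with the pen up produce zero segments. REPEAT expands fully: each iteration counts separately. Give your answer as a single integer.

Executing turtle program step by step:
Start: pos=(6,3), heading=90, pen down
RT 30: heading 90 -> 60
RT 180: heading 60 -> 240
RT 90: heading 240 -> 150
FD 8: (6,3) -> (-0.928,7) [heading=150, draw]
FD 16: (-0.928,7) -> (-14.785,15) [heading=150, draw]
RT 60: heading 150 -> 90
RT 60: heading 90 -> 30
LT 180: heading 30 -> 210
FD 10: (-14.785,15) -> (-23.445,10) [heading=210, draw]
Final: pos=(-23.445,10), heading=210, 3 segment(s) drawn
Segments drawn: 3

Answer: 3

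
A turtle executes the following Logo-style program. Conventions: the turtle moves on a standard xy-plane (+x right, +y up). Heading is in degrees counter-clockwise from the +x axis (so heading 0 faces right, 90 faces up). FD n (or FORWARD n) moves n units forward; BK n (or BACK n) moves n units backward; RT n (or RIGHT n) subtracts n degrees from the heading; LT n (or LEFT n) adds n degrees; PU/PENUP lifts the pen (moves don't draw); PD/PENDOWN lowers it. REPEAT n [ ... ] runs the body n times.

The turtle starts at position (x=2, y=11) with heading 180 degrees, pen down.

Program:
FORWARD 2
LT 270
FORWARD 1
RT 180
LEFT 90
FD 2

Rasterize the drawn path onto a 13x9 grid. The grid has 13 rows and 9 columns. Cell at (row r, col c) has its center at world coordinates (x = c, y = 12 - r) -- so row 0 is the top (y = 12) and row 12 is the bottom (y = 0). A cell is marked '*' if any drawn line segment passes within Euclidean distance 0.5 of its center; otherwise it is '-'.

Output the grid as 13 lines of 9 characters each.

Answer: ***------
***------
---------
---------
---------
---------
---------
---------
---------
---------
---------
---------
---------

Derivation:
Segment 0: (2,11) -> (0,11)
Segment 1: (0,11) -> (0,12)
Segment 2: (0,12) -> (2,12)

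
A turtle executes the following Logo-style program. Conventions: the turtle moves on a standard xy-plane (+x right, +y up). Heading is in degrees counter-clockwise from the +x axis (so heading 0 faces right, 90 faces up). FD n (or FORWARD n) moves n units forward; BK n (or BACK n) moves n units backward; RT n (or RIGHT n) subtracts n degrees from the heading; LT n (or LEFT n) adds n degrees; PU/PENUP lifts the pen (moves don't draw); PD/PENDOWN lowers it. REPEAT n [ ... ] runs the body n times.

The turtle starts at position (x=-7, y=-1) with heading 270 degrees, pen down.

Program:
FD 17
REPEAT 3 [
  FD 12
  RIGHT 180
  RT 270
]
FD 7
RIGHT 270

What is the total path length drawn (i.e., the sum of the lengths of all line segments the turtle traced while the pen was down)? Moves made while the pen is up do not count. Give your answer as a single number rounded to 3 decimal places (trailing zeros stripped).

Executing turtle program step by step:
Start: pos=(-7,-1), heading=270, pen down
FD 17: (-7,-1) -> (-7,-18) [heading=270, draw]
REPEAT 3 [
  -- iteration 1/3 --
  FD 12: (-7,-18) -> (-7,-30) [heading=270, draw]
  RT 180: heading 270 -> 90
  RT 270: heading 90 -> 180
  -- iteration 2/3 --
  FD 12: (-7,-30) -> (-19,-30) [heading=180, draw]
  RT 180: heading 180 -> 0
  RT 270: heading 0 -> 90
  -- iteration 3/3 --
  FD 12: (-19,-30) -> (-19,-18) [heading=90, draw]
  RT 180: heading 90 -> 270
  RT 270: heading 270 -> 0
]
FD 7: (-19,-18) -> (-12,-18) [heading=0, draw]
RT 270: heading 0 -> 90
Final: pos=(-12,-18), heading=90, 5 segment(s) drawn

Segment lengths:
  seg 1: (-7,-1) -> (-7,-18), length = 17
  seg 2: (-7,-18) -> (-7,-30), length = 12
  seg 3: (-7,-30) -> (-19,-30), length = 12
  seg 4: (-19,-30) -> (-19,-18), length = 12
  seg 5: (-19,-18) -> (-12,-18), length = 7
Total = 60

Answer: 60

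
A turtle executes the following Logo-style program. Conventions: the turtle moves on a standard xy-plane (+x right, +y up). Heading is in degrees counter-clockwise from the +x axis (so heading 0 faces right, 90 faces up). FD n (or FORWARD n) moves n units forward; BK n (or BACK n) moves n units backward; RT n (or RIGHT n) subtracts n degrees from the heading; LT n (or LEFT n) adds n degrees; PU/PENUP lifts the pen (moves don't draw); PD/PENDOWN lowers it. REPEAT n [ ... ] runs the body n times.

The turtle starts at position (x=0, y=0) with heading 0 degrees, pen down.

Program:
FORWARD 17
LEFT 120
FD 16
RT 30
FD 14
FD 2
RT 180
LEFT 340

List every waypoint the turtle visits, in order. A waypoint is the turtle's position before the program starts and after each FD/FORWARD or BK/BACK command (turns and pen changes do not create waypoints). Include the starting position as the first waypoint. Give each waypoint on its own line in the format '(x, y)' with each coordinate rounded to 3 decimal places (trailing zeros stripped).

Executing turtle program step by step:
Start: pos=(0,0), heading=0, pen down
FD 17: (0,0) -> (17,0) [heading=0, draw]
LT 120: heading 0 -> 120
FD 16: (17,0) -> (9,13.856) [heading=120, draw]
RT 30: heading 120 -> 90
FD 14: (9,13.856) -> (9,27.856) [heading=90, draw]
FD 2: (9,27.856) -> (9,29.856) [heading=90, draw]
RT 180: heading 90 -> 270
LT 340: heading 270 -> 250
Final: pos=(9,29.856), heading=250, 4 segment(s) drawn
Waypoints (5 total):
(0, 0)
(17, 0)
(9, 13.856)
(9, 27.856)
(9, 29.856)

Answer: (0, 0)
(17, 0)
(9, 13.856)
(9, 27.856)
(9, 29.856)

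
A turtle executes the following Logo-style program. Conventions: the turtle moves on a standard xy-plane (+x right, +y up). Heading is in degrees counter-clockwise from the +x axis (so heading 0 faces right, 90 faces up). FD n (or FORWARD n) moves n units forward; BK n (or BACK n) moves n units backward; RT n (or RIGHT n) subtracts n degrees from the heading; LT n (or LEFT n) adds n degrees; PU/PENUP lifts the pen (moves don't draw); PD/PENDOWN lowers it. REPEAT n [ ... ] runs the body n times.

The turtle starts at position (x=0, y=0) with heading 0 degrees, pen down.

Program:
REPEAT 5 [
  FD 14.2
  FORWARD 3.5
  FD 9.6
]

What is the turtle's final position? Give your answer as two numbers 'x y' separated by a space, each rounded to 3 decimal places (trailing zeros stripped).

Executing turtle program step by step:
Start: pos=(0,0), heading=0, pen down
REPEAT 5 [
  -- iteration 1/5 --
  FD 14.2: (0,0) -> (14.2,0) [heading=0, draw]
  FD 3.5: (14.2,0) -> (17.7,0) [heading=0, draw]
  FD 9.6: (17.7,0) -> (27.3,0) [heading=0, draw]
  -- iteration 2/5 --
  FD 14.2: (27.3,0) -> (41.5,0) [heading=0, draw]
  FD 3.5: (41.5,0) -> (45,0) [heading=0, draw]
  FD 9.6: (45,0) -> (54.6,0) [heading=0, draw]
  -- iteration 3/5 --
  FD 14.2: (54.6,0) -> (68.8,0) [heading=0, draw]
  FD 3.5: (68.8,0) -> (72.3,0) [heading=0, draw]
  FD 9.6: (72.3,0) -> (81.9,0) [heading=0, draw]
  -- iteration 4/5 --
  FD 14.2: (81.9,0) -> (96.1,0) [heading=0, draw]
  FD 3.5: (96.1,0) -> (99.6,0) [heading=0, draw]
  FD 9.6: (99.6,0) -> (109.2,0) [heading=0, draw]
  -- iteration 5/5 --
  FD 14.2: (109.2,0) -> (123.4,0) [heading=0, draw]
  FD 3.5: (123.4,0) -> (126.9,0) [heading=0, draw]
  FD 9.6: (126.9,0) -> (136.5,0) [heading=0, draw]
]
Final: pos=(136.5,0), heading=0, 15 segment(s) drawn

Answer: 136.5 0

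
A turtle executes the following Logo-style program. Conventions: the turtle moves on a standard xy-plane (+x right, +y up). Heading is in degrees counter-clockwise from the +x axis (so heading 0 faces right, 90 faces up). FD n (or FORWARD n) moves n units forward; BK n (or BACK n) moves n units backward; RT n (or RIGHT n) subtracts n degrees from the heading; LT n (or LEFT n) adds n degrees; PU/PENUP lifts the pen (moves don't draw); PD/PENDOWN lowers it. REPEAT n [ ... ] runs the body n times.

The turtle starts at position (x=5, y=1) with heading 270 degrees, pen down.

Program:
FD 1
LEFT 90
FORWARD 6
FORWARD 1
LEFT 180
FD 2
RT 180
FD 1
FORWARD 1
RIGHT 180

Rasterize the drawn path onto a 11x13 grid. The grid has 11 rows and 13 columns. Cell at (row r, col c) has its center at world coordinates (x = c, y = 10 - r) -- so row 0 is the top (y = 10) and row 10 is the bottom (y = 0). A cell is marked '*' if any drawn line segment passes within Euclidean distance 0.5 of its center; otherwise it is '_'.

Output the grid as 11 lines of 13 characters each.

Answer: _____________
_____________
_____________
_____________
_____________
_____________
_____________
_____________
_____________
_____*_______
_____********

Derivation:
Segment 0: (5,1) -> (5,0)
Segment 1: (5,0) -> (11,-0)
Segment 2: (11,-0) -> (12,-0)
Segment 3: (12,-0) -> (10,-0)
Segment 4: (10,-0) -> (11,-0)
Segment 5: (11,-0) -> (12,-0)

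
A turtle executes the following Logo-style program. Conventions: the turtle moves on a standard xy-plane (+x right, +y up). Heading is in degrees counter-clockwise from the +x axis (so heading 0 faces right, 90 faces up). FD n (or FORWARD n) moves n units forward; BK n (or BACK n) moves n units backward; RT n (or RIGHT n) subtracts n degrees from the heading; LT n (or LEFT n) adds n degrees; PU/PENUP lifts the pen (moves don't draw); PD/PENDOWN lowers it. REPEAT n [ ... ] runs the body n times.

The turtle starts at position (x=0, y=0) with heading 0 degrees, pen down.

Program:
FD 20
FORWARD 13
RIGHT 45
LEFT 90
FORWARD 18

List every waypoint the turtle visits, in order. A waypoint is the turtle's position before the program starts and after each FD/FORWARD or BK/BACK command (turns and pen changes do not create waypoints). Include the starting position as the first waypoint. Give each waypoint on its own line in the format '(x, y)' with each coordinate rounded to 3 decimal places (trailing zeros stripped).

Executing turtle program step by step:
Start: pos=(0,0), heading=0, pen down
FD 20: (0,0) -> (20,0) [heading=0, draw]
FD 13: (20,0) -> (33,0) [heading=0, draw]
RT 45: heading 0 -> 315
LT 90: heading 315 -> 45
FD 18: (33,0) -> (45.728,12.728) [heading=45, draw]
Final: pos=(45.728,12.728), heading=45, 3 segment(s) drawn
Waypoints (4 total):
(0, 0)
(20, 0)
(33, 0)
(45.728, 12.728)

Answer: (0, 0)
(20, 0)
(33, 0)
(45.728, 12.728)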